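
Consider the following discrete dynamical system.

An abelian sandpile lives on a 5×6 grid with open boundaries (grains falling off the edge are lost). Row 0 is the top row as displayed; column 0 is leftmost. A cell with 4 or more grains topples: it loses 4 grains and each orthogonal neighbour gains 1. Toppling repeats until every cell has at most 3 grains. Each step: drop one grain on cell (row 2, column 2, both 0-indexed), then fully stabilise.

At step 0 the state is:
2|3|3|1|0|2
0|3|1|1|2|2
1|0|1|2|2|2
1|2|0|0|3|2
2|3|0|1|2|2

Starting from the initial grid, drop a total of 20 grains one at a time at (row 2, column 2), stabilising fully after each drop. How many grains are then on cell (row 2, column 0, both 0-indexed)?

0) 2|3|3|1|0|2
0|3|1|1|2|2
1|0|1|2|2|2
1|2|0|0|3|2
2|3|0|1|2|2
1) 2|3|3|1|0|2
0|3|1|1|2|2
1|0|2|2|2|2
1|2|0|0|3|2
2|3|0|1|2|2
2) 2|3|3|1|0|2
0|3|1|1|2|2
1|0|3|2|2|2
1|2|0|0|3|2
2|3|0|1|2|2
3) 2|3|3|1|0|2
0|3|2|1|2|2
1|1|0|3|2|2
1|2|1|0|3|2
2|3|0|1|2|2
4) 2|3|3|1|0|2
0|3|2|1|2|2
1|1|1|3|2|2
1|2|1|0|3|2
2|3|0|1|2|2
5) 2|3|3|1|0|2
0|3|2|1|2|2
1|1|2|3|2|2
1|2|1|0|3|2
2|3|0|1|2|2
6) 2|3|3|1|0|2
0|3|2|1|2|2
1|1|3|3|2|2
1|2|1|0|3|2
2|3|0|1|2|2
7) 2|3|3|1|0|2
0|3|3|2|2|2
1|2|1|0|3|2
1|2|2|1|3|2
2|3|0|1|2|2
8) 2|3|3|1|0|2
0|3|3|2|2|2
1|2|2|0|3|2
1|2|2|1|3|2
2|3|0|1|2|2
9) 2|3|3|1|0|2
0|3|3|2|2|2
1|2|3|0|3|2
1|2|2|1|3|2
2|3|0|1|2|2
10) 3|1|1|2|0|2
1|2|2|3|2|2
2|0|2|1|3|2
1|3|3|1|3|2
2|3|0|1|2|2
11) 3|1|1|2|0|2
1|2|2|3|2|2
2|0|3|1|3|2
1|3|3|1|3|2
2|3|0|1|2|2
12) 3|1|1|2|0|2
1|2|3|3|2|2
2|2|1|2|3|2
2|1|1|2|3|2
3|0|2|1|2|2
13) 3|1|1|2|0|2
1|2|3|3|2|2
2|2|2|2|3|2
2|1|1|2|3|2
3|0|2|1|2|2
14) 3|1|1|2|0|2
1|2|3|3|2|2
2|2|3|2|3|2
2|1|1|2|3|2
3|0|2|1|2|2
15) 3|1|2|3|1|2
1|3|1|2|0|3
2|3|2|2|2|3
2|1|3|0|1|3
3|0|2|2|3|2
16) 3|1|2|3|1|2
1|3|1|2|0|3
2|3|3|2|2|3
2|1|3|0|1|3
3|0|2|2|3|2
17) 3|2|2|3|1|2
2|0|3|2|0|3
3|1|2|3|2|3
2|3|0|1|1|3
3|0|3|2|3|2
18) 3|2|2|3|1|2
2|0|3|2|0|3
3|1|3|3|2|3
2|3|0|1|1|3
3|0|3|2|3|2
19) 3|3|0|1|2|2
2|1|2|1|1|3
3|2|2|1|3|3
2|3|1|2|1|3
3|0|3|2|3|2
20) 3|3|0|1|2|2
2|1|2|1|1|3
3|2|3|1|3|3
2|3|1|2|1|3
3|0|3|2|3|2

3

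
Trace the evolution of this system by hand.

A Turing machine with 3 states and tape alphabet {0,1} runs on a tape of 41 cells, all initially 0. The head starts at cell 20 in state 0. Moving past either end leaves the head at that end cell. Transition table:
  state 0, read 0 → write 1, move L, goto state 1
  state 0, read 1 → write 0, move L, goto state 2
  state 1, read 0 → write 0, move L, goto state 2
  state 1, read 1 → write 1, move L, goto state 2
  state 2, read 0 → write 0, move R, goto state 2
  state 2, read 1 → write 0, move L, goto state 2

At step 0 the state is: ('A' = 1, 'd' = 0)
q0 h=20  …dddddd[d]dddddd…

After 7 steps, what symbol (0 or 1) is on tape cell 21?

0

0) q0 h=20  …dddddd[d]dddddd…
1) q1 h=19  …dddddd[d]Addddd…
2) q2 h=18  …dddddd[d]dAdddd…
3) q2 h=19  …dddddd[d]Addddd…
4) q2 h=20  …dddddd[A]dddddd…
5) q2 h=19  …dddddd[d]dddddd…
6) q2 h=20  …dddddd[d]dddddd…
7) q2 h=21  …dddddd[d]dddddd…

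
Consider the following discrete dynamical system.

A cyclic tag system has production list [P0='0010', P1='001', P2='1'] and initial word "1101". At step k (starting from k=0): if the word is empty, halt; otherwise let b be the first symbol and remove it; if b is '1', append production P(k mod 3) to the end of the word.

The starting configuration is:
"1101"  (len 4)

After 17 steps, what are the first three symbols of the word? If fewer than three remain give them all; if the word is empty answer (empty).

100

t=0: "1101"  (len 4)
t=1: "1010010"  (len 7)
t=2: "010010001"  (len 9)
t=3: "10010001"  (len 8)
t=4: "00100010010"  (len 11)
t=5: "0100010010"  (len 10)
t=6: "100010010"  (len 9)
t=7: "000100100010"  (len 12)
t=8: "00100100010"  (len 11)
t=9: "0100100010"  (len 10)
t=10: "100100010"  (len 9)
t=11: "00100010001"  (len 11)
t=12: "0100010001"  (len 10)
t=13: "100010001"  (len 9)
t=14: "00010001001"  (len 11)
t=15: "0010001001"  (len 10)
t=16: "010001001"  (len 9)
t=17: "10001001"  (len 8)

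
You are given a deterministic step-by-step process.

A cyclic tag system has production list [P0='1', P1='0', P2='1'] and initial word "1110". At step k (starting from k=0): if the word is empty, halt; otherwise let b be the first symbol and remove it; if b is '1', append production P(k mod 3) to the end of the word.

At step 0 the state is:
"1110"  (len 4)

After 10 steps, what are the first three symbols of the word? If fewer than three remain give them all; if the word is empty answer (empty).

0) "1110"  (len 4)
1) "1101"  (len 4)
2) "1010"  (len 4)
3) "0101"  (len 4)
4) "101"  (len 3)
5) "010"  (len 3)
6) "10"  (len 2)
7) "01"  (len 2)
8) "1"  (len 1)
9) "1"  (len 1)
10) "1"  (len 1)

1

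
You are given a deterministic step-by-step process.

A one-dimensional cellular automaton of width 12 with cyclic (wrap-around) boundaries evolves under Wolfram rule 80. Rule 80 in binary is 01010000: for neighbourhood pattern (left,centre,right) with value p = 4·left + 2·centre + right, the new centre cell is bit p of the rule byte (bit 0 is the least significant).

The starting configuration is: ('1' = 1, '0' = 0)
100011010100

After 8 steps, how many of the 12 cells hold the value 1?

k=0  100011010100
k=1  010001000010
k=2  001000100001
k=3  100100010000
k=4  010010001000
k=5  001001000100
k=6  000100100010
k=7  000010010001
k=8  100001001000

3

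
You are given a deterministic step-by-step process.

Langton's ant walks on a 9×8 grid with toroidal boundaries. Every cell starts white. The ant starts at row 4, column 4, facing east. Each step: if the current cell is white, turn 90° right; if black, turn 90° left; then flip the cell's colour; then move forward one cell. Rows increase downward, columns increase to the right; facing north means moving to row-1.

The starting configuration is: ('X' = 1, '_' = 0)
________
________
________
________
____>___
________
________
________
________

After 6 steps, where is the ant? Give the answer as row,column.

[0] ________
________
________
________
____>___
________
________
________
________
[1] ________
________
________
________
____X___
____v___
________
________
________
[2] ________
________
________
________
____X___
___<X___
________
________
________
[3] ________
________
________
________
___^X___
___XX___
________
________
________
[4] ________
________
________
________
___X>___
___XX___
________
________
________
[5] ________
________
________
____^___
___X____
___XX___
________
________
________
[6] ________
________
________
____X>__
___X____
___XX___
________
________
________

3,5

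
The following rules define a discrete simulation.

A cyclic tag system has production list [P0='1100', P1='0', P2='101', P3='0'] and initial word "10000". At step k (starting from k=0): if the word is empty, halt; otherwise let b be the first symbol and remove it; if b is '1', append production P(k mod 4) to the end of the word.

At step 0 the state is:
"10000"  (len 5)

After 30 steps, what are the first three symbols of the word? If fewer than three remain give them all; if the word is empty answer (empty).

000

0) "10000"  (len 5)
1) "00001100"  (len 8)
2) "0001100"  (len 7)
3) "001100"  (len 6)
4) "01100"  (len 5)
5) "1100"  (len 4)
6) "1000"  (len 4)
7) "000101"  (len 6)
8) "00101"  (len 5)
9) "0101"  (len 4)
10) "101"  (len 3)
11) "01101"  (len 5)
12) "1101"  (len 4)
13) "1011100"  (len 7)
14) "0111000"  (len 7)
15) "111000"  (len 6)
16) "110000"  (len 6)
17) "100001100"  (len 9)
18) "000011000"  (len 9)
19) "00011000"  (len 8)
20) "0011000"  (len 7)
21) "011000"  (len 6)
22) "11000"  (len 5)
23) "1000101"  (len 7)
24) "0001010"  (len 7)
25) "001010"  (len 6)
26) "01010"  (len 5)
27) "1010"  (len 4)
28) "0100"  (len 4)
29) "100"  (len 3)
30) "000"  (len 3)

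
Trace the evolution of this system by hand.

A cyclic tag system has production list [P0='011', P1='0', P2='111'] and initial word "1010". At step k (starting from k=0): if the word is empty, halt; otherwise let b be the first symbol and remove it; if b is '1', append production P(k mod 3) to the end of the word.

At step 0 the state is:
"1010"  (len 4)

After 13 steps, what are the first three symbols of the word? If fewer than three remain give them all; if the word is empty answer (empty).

k=0  "1010"  (len 4)
k=1  "010011"  (len 6)
k=2  "10011"  (len 5)
k=3  "0011111"  (len 7)
k=4  "011111"  (len 6)
k=5  "11111"  (len 5)
k=6  "1111111"  (len 7)
k=7  "111111011"  (len 9)
k=8  "111110110"  (len 9)
k=9  "11110110111"  (len 11)
k=10  "1110110111011"  (len 13)
k=11  "1101101110110"  (len 13)
k=12  "101101110110111"  (len 15)
k=13  "01101110110111011"  (len 17)

011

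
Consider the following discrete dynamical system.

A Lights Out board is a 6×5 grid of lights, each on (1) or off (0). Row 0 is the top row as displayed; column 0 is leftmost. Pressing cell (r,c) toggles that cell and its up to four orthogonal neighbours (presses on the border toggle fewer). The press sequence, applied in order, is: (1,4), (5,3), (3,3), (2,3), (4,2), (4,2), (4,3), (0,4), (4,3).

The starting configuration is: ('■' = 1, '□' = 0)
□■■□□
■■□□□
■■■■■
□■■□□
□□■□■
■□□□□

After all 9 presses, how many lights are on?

gen 0: □■■□□
■■□□□
■■■■■
□■■□□
□□■□■
■□□□□
gen 1: □■■□■
■■□■■
■■■■□
□■■□□
□□■□■
■□□□□
gen 2: □■■□■
■■□■■
■■■■□
□■■□□
□□■■■
■□■■■
gen 3: □■■□■
■■□■■
■■■□□
□■□■■
□□■□■
■□■■■
gen 4: □■■□■
■■□□■
■■□■■
□■□□■
□□■□■
■□■■■
gen 5: □■■□■
■■□□■
■■□■■
□■■□■
□■□■■
■□□■■
gen 6: □■■□■
■■□□■
■■□■■
□■□□■
□□■□■
■□■■■
gen 7: □■■□■
■■□□■
■■□■■
□■□■■
□□□■□
■□■□■
gen 8: □■■■□
■■□□□
■■□■■
□■□■■
□□□■□
■□■□■
gen 9: □■■■□
■■□□□
■■□■■
□■□□■
□□■□■
■□■■■

17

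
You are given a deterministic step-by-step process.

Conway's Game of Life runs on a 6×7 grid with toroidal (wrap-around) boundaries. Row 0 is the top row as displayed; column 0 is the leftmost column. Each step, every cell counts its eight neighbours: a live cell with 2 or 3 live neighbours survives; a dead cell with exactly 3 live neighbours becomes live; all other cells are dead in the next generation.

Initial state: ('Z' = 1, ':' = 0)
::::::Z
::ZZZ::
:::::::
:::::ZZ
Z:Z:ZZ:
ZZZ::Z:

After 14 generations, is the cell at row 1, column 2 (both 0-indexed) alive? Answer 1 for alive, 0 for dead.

1

step 0: ::::::Z
::ZZZ::
:::::::
:::::ZZ
Z:Z:ZZ:
ZZZ::Z:
step 1: Z:::ZZZ
:::Z:::
:::ZZZ:
::::ZZZ
Z:ZZZ::
Z:ZZZZ:
step 2: ZZZ::::
:::Z:::
:::Z::Z
::Z:::Z
Z:Z::::
Z:Z::::
step 3: Z:ZZ:::
ZZ:Z:::
::ZZ:::
ZZZZ::Z
Z:ZZ::Z
Z:ZZ::Z
step 4: ::::Z::
Z:::Z::
::::Z:Z
::::Z:Z
::::ZZ:
::::Z::
step 5: :::ZZZ:
:::ZZ::
Z::ZZ:Z
:::ZZ:Z
:::ZZ::
:::ZZ::
step 6: ::Z::Z:
::Z:::Z
Z:Z:::Z
Z:Z:::Z
::Z::::
::Z::::
step 7: :ZZZ:::
Z:ZZ:ZZ
::ZZ:Z:
Z:ZZ::Z
::ZZ:::
:ZZZ:::
step 8: ::::::Z
Z::::ZZ
:::::Z:
::::::Z
Z:::Z::
::::Z::
step 9: Z:::::Z
Z::::Z:
Z::::Z:
:::::ZZ
:::::Z:
:::::Z:
step 10: Z::::Z:
ZZ:::Z:
Z:::ZZ:
::::ZZ:
::::ZZ:
:::::Z:
step 11: ZZ::ZZ:
ZZ:::Z:
ZZ:::::
:::Z:::
::::::Z
:::::Z:
step 12: ZZ::ZZ:
::Z:ZZ:
ZZZ:::Z
Z::::::
:::::::
Z:::ZZ:
step 13: ZZ:::::
::Z:Z::
Z:ZZ:ZZ
Z:::::Z
::::::Z
ZZ::ZZ:
step 14: Z:ZZZZZ
::Z:ZZ:
Z:ZZZZ:
:Z:::::
:Z:::::
:Z:::Z:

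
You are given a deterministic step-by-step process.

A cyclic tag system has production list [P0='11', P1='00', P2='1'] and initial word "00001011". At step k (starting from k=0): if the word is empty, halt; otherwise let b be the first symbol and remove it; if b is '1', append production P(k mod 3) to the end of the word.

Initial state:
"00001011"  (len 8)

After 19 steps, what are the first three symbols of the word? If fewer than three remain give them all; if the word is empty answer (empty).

(empty)

0) "00001011"  (len 8)
1) "0001011"  (len 7)
2) "001011"  (len 6)
3) "01011"  (len 5)
4) "1011"  (len 4)
5) "01100"  (len 5)
6) "1100"  (len 4)
7) "10011"  (len 5)
8) "001100"  (len 6)
9) "01100"  (len 5)
10) "1100"  (len 4)
11) "10000"  (len 5)
12) "00001"  (len 5)
13) "0001"  (len 4)
14) "001"  (len 3)
15) "01"  (len 2)
16) "1"  (len 1)
17) "00"  (len 2)
18) "0"  (len 1)
19) (halted — word empty)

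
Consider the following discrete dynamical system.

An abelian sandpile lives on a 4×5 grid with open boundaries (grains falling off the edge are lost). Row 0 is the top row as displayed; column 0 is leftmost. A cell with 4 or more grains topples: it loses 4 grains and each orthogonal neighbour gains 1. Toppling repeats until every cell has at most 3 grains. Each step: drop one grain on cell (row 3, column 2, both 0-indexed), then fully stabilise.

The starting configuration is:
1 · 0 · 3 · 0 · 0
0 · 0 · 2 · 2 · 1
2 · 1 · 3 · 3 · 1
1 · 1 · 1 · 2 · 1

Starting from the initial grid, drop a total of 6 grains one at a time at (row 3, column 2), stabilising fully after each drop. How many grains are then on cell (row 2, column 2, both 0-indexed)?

2

gen 0: 1 · 0 · 3 · 0 · 0
0 · 0 · 2 · 2 · 1
2 · 1 · 3 · 3 · 1
1 · 1 · 1 · 2 · 1
gen 1: 1 · 0 · 3 · 0 · 0
0 · 0 · 2 · 2 · 1
2 · 1 · 3 · 3 · 1
1 · 1 · 2 · 2 · 1
gen 2: 1 · 0 · 3 · 0 · 0
0 · 0 · 2 · 2 · 1
2 · 1 · 3 · 3 · 1
1 · 1 · 3 · 2 · 1
gen 3: 1 · 0 · 3 · 0 · 0
0 · 0 · 3 · 3 · 1
2 · 2 · 1 · 1 · 2
1 · 2 · 2 · 0 · 2
gen 4: 1 · 0 · 3 · 0 · 0
0 · 0 · 3 · 3 · 1
2 · 2 · 1 · 1 · 2
1 · 2 · 3 · 0 · 2
gen 5: 1 · 0 · 3 · 0 · 0
0 · 0 · 3 · 3 · 1
2 · 2 · 2 · 1 · 2
1 · 3 · 0 · 1 · 2
gen 6: 1 · 0 · 3 · 0 · 0
0 · 0 · 3 · 3 · 1
2 · 2 · 2 · 1 · 2
1 · 3 · 1 · 1 · 2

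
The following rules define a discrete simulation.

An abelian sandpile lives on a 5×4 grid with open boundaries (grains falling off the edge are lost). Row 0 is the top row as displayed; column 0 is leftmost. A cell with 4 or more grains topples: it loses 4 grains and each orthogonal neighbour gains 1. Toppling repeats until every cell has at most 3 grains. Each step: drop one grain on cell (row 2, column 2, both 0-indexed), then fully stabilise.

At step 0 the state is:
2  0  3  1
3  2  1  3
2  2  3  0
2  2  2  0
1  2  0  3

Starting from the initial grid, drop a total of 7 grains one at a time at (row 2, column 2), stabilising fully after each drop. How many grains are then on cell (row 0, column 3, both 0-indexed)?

3

k=0  2  0  3  1
3  2  1  3
2  2  3  0
2  2  2  0
1  2  0  3
k=1  2  0  3  1
3  2  2  3
2  3  0  1
2  2  3  0
1  2  0  3
k=2  2  0  3  1
3  2  2  3
2  3  1  1
2  2  3  0
1  2  0  3
k=3  2  0  3  1
3  2  2  3
2  3  2  1
2  2  3  0
1  2  0  3
k=4  2  0  3  1
3  2  2  3
2  3  3  1
2  2  3  0
1  2  0  3
k=5  2  0  3  1
3  3  3  3
3  1  2  2
3  0  1  1
1  3  1  3
k=6  2  0  3  1
3  3  3  3
3  1  3  2
3  0  1  1
1  3  1  3
k=7  3  2  0  3
1  2  3  1
2  0  3  0
0  2  2  2
2  3  1  3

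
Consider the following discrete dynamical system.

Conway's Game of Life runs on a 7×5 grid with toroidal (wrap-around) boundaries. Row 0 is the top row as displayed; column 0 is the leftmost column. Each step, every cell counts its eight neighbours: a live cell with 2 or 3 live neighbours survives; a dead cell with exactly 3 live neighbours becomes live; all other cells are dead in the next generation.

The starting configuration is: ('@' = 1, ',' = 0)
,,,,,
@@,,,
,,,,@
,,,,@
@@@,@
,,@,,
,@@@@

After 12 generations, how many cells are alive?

1

gen 0: ,,,,,
@@,,,
,,,,@
,,,,@
@@@,@
,,@,,
,@@@@
gen 1: ,,,@@
@,,,,
,,,,@
,@,,@
@@@,@
,,,,,
,@@@,
gen 2: @@,@@
@,,@,
,,,,@
,@@,@
,@@@@
,,,,@
,,@@@
gen 3: ,@,,,
,@@@,
,@@,@
,@,,@
,@,,@
,@,,,
,@@,,
gen 4: @,,@,
,,,@,
,,,,@
,@,,@
,@@,,
,@,,,
@@@,,
gen 5: @,,@,
,,,@,
@,,@@
,@@@,
,@@,,
,,,,,
@,@,@
gen 6: @@@@,
@,@@,
@@,,,
,,,,,
,@,@,
@,@@,
@@,@@
gen 7: ,,,,,
,,,@,
@@@,@
@@@,,
,@,@@
,,,,,
,,,,,
gen 8: ,,,,,
@@@@@
,,,,@
,,,,,
,@,@@
,,,,,
,,,,,
gen 9: @@@@@
@@@@@
,@@,@
@,,@@
,,,,,
,,,,,
,,,,,
gen 10: ,,,,,
,,,,,
,,,,,
@@@@@
,,,,@
,,,,,
@@@@@
gen 11: @@@@@
,,,,,
@@@@@
@@@@@
,@@,@
,@@,,
@@@@@
gen 12: ,,,,,
,,,,,
,,,,,
,,,,,
,,,,@
,,,,,
,,,,,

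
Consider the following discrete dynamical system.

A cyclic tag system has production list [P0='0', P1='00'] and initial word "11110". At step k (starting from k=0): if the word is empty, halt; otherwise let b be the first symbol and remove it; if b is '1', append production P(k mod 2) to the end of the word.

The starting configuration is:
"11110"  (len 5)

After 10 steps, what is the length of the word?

t=0: "11110"  (len 5)
t=1: "11100"  (len 5)
t=2: "110000"  (len 6)
t=3: "100000"  (len 6)
t=4: "0000000"  (len 7)
t=5: "000000"  (len 6)
t=6: "00000"  (len 5)
t=7: "0000"  (len 4)
t=8: "000"  (len 3)
t=9: "00"  (len 2)
t=10: "0"  (len 1)

1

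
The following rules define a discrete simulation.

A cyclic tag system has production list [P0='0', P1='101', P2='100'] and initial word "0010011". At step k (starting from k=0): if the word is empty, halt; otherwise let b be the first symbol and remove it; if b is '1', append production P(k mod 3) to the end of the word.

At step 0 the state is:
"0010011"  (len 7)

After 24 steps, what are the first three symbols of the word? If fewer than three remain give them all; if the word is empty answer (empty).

gen 0: "0010011"  (len 7)
gen 1: "010011"  (len 6)
gen 2: "10011"  (len 5)
gen 3: "0011100"  (len 7)
gen 4: "011100"  (len 6)
gen 5: "11100"  (len 5)
gen 6: "1100100"  (len 7)
gen 7: "1001000"  (len 7)
gen 8: "001000101"  (len 9)
gen 9: "01000101"  (len 8)
gen 10: "1000101"  (len 7)
gen 11: "000101101"  (len 9)
gen 12: "00101101"  (len 8)
gen 13: "0101101"  (len 7)
gen 14: "101101"  (len 6)
gen 15: "01101100"  (len 8)
gen 16: "1101100"  (len 7)
gen 17: "101100101"  (len 9)
gen 18: "01100101100"  (len 11)
gen 19: "1100101100"  (len 10)
gen 20: "100101100101"  (len 12)
gen 21: "00101100101100"  (len 14)
gen 22: "0101100101100"  (len 13)
gen 23: "101100101100"  (len 12)
gen 24: "01100101100100"  (len 14)

011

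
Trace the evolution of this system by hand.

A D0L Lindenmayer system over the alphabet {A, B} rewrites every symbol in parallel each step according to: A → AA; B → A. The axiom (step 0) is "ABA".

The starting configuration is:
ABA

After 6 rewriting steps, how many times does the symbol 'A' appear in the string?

[0] ABA
[1] AAAAA
[2] AAAAAAAAAA
[3] AAAAAAAAAAAAAAAAAAAA
[4] AAAAAAAAAAAAAAAAAAAAAAAAAAAAAAAAAAAAAAAA
[5] AAAAAAAAAAAAAAAAAAAAAAAAAAAAAAAAAAAAAAAAAAAAAAAAAAAAAAAAAAAAAAAAAAAAAAAAAAAAAAAA
[6] AAAAAAAAAAAAAAAAAAAAAAAAAAAAAAAAAAAAAAAAAAAAAAAAAAAAAAAAAA…AAAAAAAAAAAAAAAAAAAAAAAAAAAAAAAAAAAAAAAAAAAAAAAAAAAAAAAAAA  (len 160)

160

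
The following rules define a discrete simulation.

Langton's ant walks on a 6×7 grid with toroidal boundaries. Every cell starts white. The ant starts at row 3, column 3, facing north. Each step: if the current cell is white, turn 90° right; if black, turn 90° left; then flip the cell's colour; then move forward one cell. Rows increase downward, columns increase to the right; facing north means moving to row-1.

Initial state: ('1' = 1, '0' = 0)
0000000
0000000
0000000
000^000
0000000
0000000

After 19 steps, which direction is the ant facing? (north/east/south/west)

[0] 0000000
0000000
0000000
000^000
0000000
0000000
[1] 0000000
0000000
0000000
0001>00
0000000
0000000
[2] 0000000
0000000
0000000
0001100
0000v00
0000000
[3] 0000000
0000000
0000000
0001100
000<100
0000000
[4] 0000000
0000000
0000000
000^100
0001100
0000000
[5] 0000000
0000000
0000000
00<0100
0001100
0000000
[6] 0000000
0000000
00^0000
0010100
0001100
0000000
[7] 0000000
0000000
001>000
0010100
0001100
0000000
[8] 0000000
0000000
0011000
001v100
0001100
0000000
[9] 0000000
0000000
0011000
00<1100
0001100
0000000
[10] 0000000
0000000
0011000
0001100
00v1100
0000000
[11] 0000000
0000000
0011000
0001100
0<11100
0000000
[12] 0000000
0000000
0011000
0^01100
0111100
0000000
[13] 0000000
0000000
0011000
01>1100
0111100
0000000
[14] 0000000
0000000
0011000
0111100
01v1100
0000000
[15] 0000000
0000000
0011000
0111100
010>100
0000000
[16] 0000000
0000000
0011000
011^100
0100100
0000000
[17] 0000000
0000000
0011000
01<0100
0100100
0000000
[18] 0000000
0000000
0011000
0100100
01v0100
0000000
[19] 0000000
0000000
0011000
0100100
0<10100
0000000

west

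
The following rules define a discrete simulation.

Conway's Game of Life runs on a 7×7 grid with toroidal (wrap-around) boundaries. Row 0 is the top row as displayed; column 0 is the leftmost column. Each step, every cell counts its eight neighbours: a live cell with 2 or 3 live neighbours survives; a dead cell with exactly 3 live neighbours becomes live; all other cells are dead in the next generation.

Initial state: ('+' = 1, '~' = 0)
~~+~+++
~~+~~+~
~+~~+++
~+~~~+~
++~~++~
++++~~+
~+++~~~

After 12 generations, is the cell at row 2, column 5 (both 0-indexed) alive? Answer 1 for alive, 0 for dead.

1

t=0: ~~+~+++
~~+~~+~
~+~~+++
~+~~~+~
++~~++~
++++~~+
~+++~~~
t=1: ~~~~+++
+++~~~~
+++~+~+
~++~~~~
~~~+++~
~~~~~++
~~~~~~~
t=2: ++~~~++
~~+~+~~
~~~~~~+
~~~~~~+
~~+++++
~~~~~++
~~~~+~~
t=3: ++~++++
~+~~~~~
~~~~~+~
+~~++~+
+~~++~~
~~~~~~+
~~~~+~~
t=4: +++++++
~++~~~~
+~~~+++
+~~+~~+
+~~++~~
~~~+++~
~~~++~~
t=5: +~~~~++
~~~~~~~
~~++++~
~+~+~~~
+~+~~~~
~~+~~+~
++~~~~~
t=6: ++~~~~+
~~~+~~~
~~+++~~
~+~~~~~
~~++~~~
+~+~~~+
++~~~+~
t=7: ~++~~~+
++~++~~
~~+++~~
~+~~+~~
+~++~~~
+~++~~+
~~+~~+~
t=8: ~~~~+++
+~~~++~
+~~~~+~
~+~~+~~
+~~~+~+
+~~~+~+
~~~~~+~
t=9: ~~~~~~~
+~~~~~~
++~~~+~
~+~~+~~
~+~++~+
+~~~+~~
+~~~~~~
t=10: ~~~~~~~
++~~~~+
++~~~~+
~+~++~+
~++++~~
++~++++
~~~~~~~
t=11: +~~~~~~
~+~~~~+
~~~~~~~
~~~~+~+
~~~~~~~
++~~~++
+~~~+++
t=12: ~+~~~~~
+~~~~~~
+~~~~+~
~~~~~~~
~~~~~~~
~+~~+~~
~~~~+~~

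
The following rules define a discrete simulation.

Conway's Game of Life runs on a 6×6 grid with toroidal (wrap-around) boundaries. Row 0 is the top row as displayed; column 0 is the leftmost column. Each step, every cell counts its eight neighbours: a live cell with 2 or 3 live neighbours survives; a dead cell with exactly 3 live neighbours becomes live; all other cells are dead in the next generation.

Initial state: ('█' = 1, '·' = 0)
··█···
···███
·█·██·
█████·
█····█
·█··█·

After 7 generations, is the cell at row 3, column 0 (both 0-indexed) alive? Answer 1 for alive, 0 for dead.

gen 0: ··█···
···███
·█·██·
█████·
█····█
·█··█·
gen 1: ··█··█
·····█
·█····
······
······
██···█
gen 2: ·█··██
█·····
······
······
█·····
██···█
gen 3: ·█··█·
█····█
······
······
██···█
·█··█·
gen 4: ·█··█·
█····█
······
█·····
██···█
·██·█·
gen 5: ·████·
█····█
█····█
██···█
··█··█
··███·
gen 6: ██····
··██··
····█·
·█··█·
··█··█
·····█
gen 7: ███···
·███··
··█·█·
···███
█···██
·█···█

0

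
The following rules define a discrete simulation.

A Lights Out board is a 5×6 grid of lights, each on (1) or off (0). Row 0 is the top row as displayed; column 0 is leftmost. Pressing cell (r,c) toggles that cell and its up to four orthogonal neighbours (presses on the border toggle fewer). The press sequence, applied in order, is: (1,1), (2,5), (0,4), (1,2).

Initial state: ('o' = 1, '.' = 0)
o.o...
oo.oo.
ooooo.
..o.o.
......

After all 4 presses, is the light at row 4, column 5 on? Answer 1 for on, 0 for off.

t=0: o.o...
oo.oo.
ooooo.
..o.o.
......
t=1: ooo...
..ooo.
o.ooo.
..o.o.
......
t=2: ooo...
..oooo
o.oo.o
..o.oo
......
t=3: oooooo
..oo.o
o.oo.o
..o.oo
......
t=4: oo.ooo
.o...o
o..o.o
..o.oo
......

0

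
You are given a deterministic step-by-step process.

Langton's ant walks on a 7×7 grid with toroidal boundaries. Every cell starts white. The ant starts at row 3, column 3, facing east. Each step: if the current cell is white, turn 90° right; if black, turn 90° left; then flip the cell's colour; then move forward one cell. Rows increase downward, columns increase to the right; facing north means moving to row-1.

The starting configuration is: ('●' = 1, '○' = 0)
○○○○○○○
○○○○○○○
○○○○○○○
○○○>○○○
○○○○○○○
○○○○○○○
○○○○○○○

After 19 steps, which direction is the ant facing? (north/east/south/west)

0) ○○○○○○○
○○○○○○○
○○○○○○○
○○○>○○○
○○○○○○○
○○○○○○○
○○○○○○○
1) ○○○○○○○
○○○○○○○
○○○○○○○
○○○●○○○
○○○v○○○
○○○○○○○
○○○○○○○
2) ○○○○○○○
○○○○○○○
○○○○○○○
○○○●○○○
○○<●○○○
○○○○○○○
○○○○○○○
3) ○○○○○○○
○○○○○○○
○○○○○○○
○○^●○○○
○○●●○○○
○○○○○○○
○○○○○○○
4) ○○○○○○○
○○○○○○○
○○○○○○○
○○●>○○○
○○●●○○○
○○○○○○○
○○○○○○○
5) ○○○○○○○
○○○○○○○
○○○^○○○
○○●○○○○
○○●●○○○
○○○○○○○
○○○○○○○
6) ○○○○○○○
○○○○○○○
○○○●>○○
○○●○○○○
○○●●○○○
○○○○○○○
○○○○○○○
7) ○○○○○○○
○○○○○○○
○○○●●○○
○○●○v○○
○○●●○○○
○○○○○○○
○○○○○○○
8) ○○○○○○○
○○○○○○○
○○○●●○○
○○●<●○○
○○●●○○○
○○○○○○○
○○○○○○○
9) ○○○○○○○
○○○○○○○
○○○^●○○
○○●●●○○
○○●●○○○
○○○○○○○
○○○○○○○
10) ○○○○○○○
○○○○○○○
○○<○●○○
○○●●●○○
○○●●○○○
○○○○○○○
○○○○○○○
11) ○○○○○○○
○○^○○○○
○○●○●○○
○○●●●○○
○○●●○○○
○○○○○○○
○○○○○○○
12) ○○○○○○○
○○●>○○○
○○●○●○○
○○●●●○○
○○●●○○○
○○○○○○○
○○○○○○○
13) ○○○○○○○
○○●●○○○
○○●v●○○
○○●●●○○
○○●●○○○
○○○○○○○
○○○○○○○
14) ○○○○○○○
○○●●○○○
○○<●●○○
○○●●●○○
○○●●○○○
○○○○○○○
○○○○○○○
15) ○○○○○○○
○○●●○○○
○○○●●○○
○○v●●○○
○○●●○○○
○○○○○○○
○○○○○○○
16) ○○○○○○○
○○●●○○○
○○○●●○○
○○○>●○○
○○●●○○○
○○○○○○○
○○○○○○○
17) ○○○○○○○
○○●●○○○
○○○^●○○
○○○○●○○
○○●●○○○
○○○○○○○
○○○○○○○
18) ○○○○○○○
○○●●○○○
○○<○●○○
○○○○●○○
○○●●○○○
○○○○○○○
○○○○○○○
19) ○○○○○○○
○○^●○○○
○○●○●○○
○○○○●○○
○○●●○○○
○○○○○○○
○○○○○○○

north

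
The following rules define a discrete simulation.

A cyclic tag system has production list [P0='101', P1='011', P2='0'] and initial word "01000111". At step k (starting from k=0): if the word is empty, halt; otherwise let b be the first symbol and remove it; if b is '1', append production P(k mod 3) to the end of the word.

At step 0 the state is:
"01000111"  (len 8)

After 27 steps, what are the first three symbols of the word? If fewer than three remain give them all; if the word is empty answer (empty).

001

[0] "01000111"  (len 8)
[1] "1000111"  (len 7)
[2] "000111011"  (len 9)
[3] "00111011"  (len 8)
[4] "0111011"  (len 7)
[5] "111011"  (len 6)
[6] "110110"  (len 6)
[7] "10110101"  (len 8)
[8] "0110101011"  (len 10)
[9] "110101011"  (len 9)
[10] "10101011101"  (len 11)
[11] "0101011101011"  (len 13)
[12] "101011101011"  (len 12)
[13] "01011101011101"  (len 14)
[14] "1011101011101"  (len 13)
[15] "0111010111010"  (len 13)
[16] "111010111010"  (len 12)
[17] "11010111010011"  (len 14)
[18] "10101110100110"  (len 14)
[19] "0101110100110101"  (len 16)
[20] "101110100110101"  (len 15)
[21] "011101001101010"  (len 15)
[22] "11101001101010"  (len 14)
[23] "1101001101010011"  (len 16)
[24] "1010011010100110"  (len 16)
[25] "010011010100110101"  (len 18)
[26] "10011010100110101"  (len 17)
[27] "00110101001101010"  (len 17)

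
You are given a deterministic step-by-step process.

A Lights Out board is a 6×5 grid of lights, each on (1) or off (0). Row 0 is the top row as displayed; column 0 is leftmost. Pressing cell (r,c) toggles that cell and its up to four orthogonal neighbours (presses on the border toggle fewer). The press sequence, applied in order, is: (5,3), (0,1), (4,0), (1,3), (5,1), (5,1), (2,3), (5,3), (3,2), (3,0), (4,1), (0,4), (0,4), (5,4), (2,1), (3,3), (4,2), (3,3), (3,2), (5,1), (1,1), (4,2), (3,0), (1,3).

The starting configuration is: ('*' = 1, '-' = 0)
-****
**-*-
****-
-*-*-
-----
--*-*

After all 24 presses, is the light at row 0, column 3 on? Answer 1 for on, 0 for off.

1

step 0: -****
**-*-
****-
-*-*-
-----
--*-*
step 1: -****
**-*-
****-
-*-*-
---*-
---*-
step 2: *--**
*--*-
****-
-*-*-
---*-
---*-
step 3: *--**
*--*-
****-
**-*-
**-*-
*--*-
step 4: *---*
*-*-*
***--
**-*-
**-*-
*--*-
step 5: *---*
*-*-*
***--
**-*-
*--*-
-***-
step 6: *---*
*-*-*
***--
**-*-
**-*-
*--*-
step 7: *---*
*-***
**-**
**---
**-*-
*--*-
step 8: *---*
*-***
**-**
**---
**---
*-*-*
step 9: *---*
*-***
*****
*-**-
***--
*-*-*
step 10: *---*
*-***
-****
-***-
-**--
*-*-*
step 11: *---*
*-***
-****
--**-
*----
***-*
step 12: *--*-
*-**-
-****
--**-
*----
***-*
step 13: *---*
*-***
-****
--**-
*----
***-*
step 14: *---*
*-***
-****
--**-
*---*
****-
step 15: *---*
*****
*--**
-***-
*---*
****-
step 16: *---*
*****
*---*
-*--*
*--**
****-
step 17: *---*
*****
*---*
-**-*
***-*
**-*-
step 18: *---*
*****
*--**
-*-*-
*****
**-*-
step 19: *---*
*****
*-***
--*--
**-**
**-*-
step 20: *---*
*****
*-***
--*--
*--**
--**-
step 21: **--*
---**
*****
--*--
*--**
--**-
step 22: **--*
---**
*****
-----
***-*
---*-
step 23: **--*
---**
-****
**---
-**-*
---*-
step 24: **-**
--*--
-**-*
**---
-**-*
---*-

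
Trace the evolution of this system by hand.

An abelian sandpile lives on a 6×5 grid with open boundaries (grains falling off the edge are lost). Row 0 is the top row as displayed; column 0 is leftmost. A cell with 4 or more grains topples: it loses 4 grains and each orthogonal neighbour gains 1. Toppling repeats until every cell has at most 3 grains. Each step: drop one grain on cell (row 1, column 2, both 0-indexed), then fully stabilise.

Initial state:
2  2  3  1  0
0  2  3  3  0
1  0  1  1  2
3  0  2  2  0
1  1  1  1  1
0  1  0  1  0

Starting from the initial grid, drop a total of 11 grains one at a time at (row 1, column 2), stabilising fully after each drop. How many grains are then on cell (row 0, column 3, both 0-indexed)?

1

step 0: 2  2  3  1  0
0  2  3  3  0
1  0  1  1  2
3  0  2  2  0
1  1  1  1  1
0  1  0  1  0
step 1: 2  3  0  3  0
0  3  2  0  1
1  0  2  2  2
3  0  2  2  0
1  1  1  1  1
0  1  0  1  0
step 2: 2  3  0  3  0
0  3  3  0  1
1  0  2  2  2
3  0  2  2  0
1  1  1  1  1
0  1  0  1  0
step 3: 3  0  2  3  0
1  1  1  1  1
1  1  3  2  2
3  0  2  2  0
1  1  1  1  1
0  1  0  1  0
step 4: 3  0  2  3  0
1  1  2  1  1
1  1  3  2  2
3  0  2  2  0
1  1  1  1  1
0  1  0  1  0
step 5: 3  0  2  3  0
1  1  3  1  1
1  1  3  2  2
3  0  2  2  0
1  1  1  1  1
0  1  0  1  0
step 6: 3  0  3  3  0
1  2  1  2  1
1  2  0  3  2
3  0  3  2  0
1  1  1  1  1
0  1  0  1  0
step 7: 3  0  3  3  0
1  2  2  2  1
1  2  0  3  2
3  0  3  2  0
1  1  1  1  1
0  1  0  1  0
step 8: 3  0  3  3  0
1  2  3  2  1
1  2  0  3  2
3  0  3  2  0
1  1  1  1  1
0  1  0  1  0
step 9: 3  1  1  1  1
1  3  2  1  2
1  2  2  0  3
3  0  3  3  0
1  1  1  1  1
0  1  0  1  0
step 10: 3  1  1  1  1
1  3  3  1  2
1  2  2  0  3
3  0  3  3  0
1  1  1  1  1
0  1  0  1  0
step 11: 3  2  2  1  1
2  0  1  2  2
1  3  3  0  3
3  0  3  3  0
1  1  1  1  1
0  1  0  1  0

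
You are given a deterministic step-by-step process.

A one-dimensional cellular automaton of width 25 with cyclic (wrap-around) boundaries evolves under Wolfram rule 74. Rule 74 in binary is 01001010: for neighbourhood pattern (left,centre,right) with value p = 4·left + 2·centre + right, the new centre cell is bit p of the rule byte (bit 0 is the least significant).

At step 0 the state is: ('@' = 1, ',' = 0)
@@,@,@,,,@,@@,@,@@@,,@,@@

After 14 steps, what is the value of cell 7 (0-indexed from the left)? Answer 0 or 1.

k=0  @@,@,@,,,@,@@,@,@@@,,@,@@
k=1  ,@,,,,,,@,,@@,,,@,@,@,,@,
k=2  @,,,,,,@,,@@@,,@,,,,,,@,,
k=3  ,,,,,,@,,@@,@,@,,,,,,@,,@
k=4  ,,,,,@,,@@@,,,,,,,,,@,,@,
k=5  ,,,,@,,@@,@,,,,,,,,@,,@,,
k=6  ,,,@,,@@@,,,,,,,,,@,,@,,,
k=7  ,,@,,@@,@,,,,,,,,@,,@,,,,
k=8  ,@,,@@@,,,,,,,,,@,,@,,,,,
k=9  @,,@@,@,,,,,,,,@,,@,,,,,,
k=10  ,,@@@,,,,,,,,,@,,@,,,,,,@
k=11  ,@@,@,,,,,,,,@,,@,,,,,,@,
k=12  @@@,,,,,,,,,@,,@,,,,,,@,,
k=13  @,@,,,,,,,,@,,@,,,,,,@,,@
k=14  @,,,,,,,,,@,,@,,,,,,@,,@@

0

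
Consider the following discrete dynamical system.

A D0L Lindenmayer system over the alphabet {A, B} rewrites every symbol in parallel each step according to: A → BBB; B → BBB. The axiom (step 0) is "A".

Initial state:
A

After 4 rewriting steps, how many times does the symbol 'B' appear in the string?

0) A
1) BBB
2) BBBBBBBBB
3) BBBBBBBBBBBBBBBBBBBBBBBBBBB
4) BBBBBBBBBBBBBBBBBBBBBBBBBBBBBBBBBBBBBBBBBBBBBBBBBBBBBBBBBBBBBBBBBBBBBBBBBBBBBBBBB

81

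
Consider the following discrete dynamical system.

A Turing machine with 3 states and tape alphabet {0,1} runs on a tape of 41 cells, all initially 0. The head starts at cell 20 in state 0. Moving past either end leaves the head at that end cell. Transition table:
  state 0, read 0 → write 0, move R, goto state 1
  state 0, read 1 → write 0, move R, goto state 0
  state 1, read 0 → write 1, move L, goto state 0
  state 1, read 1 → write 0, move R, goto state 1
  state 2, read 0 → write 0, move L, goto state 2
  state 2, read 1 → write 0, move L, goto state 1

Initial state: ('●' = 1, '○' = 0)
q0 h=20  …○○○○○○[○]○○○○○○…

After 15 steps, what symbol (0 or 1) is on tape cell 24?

0

t=0: q0 h=20  …○○○○○○[○]○○○○○○…
t=1: q1 h=21  …○○○○○○[○]○○○○○○…
t=2: q0 h=20  …○○○○○○[○]●○○○○○…
t=3: q1 h=21  …○○○○○○[●]○○○○○○…
t=4: q1 h=22  …○○○○○○[○]○○○○○○…
t=5: q0 h=21  …○○○○○○[○]●○○○○○…
t=6: q1 h=22  …○○○○○○[●]○○○○○○…
t=7: q1 h=23  …○○○○○○[○]○○○○○○…
t=8: q0 h=22  …○○○○○○[○]●○○○○○…
t=9: q1 h=23  …○○○○○○[●]○○○○○○…
t=10: q1 h=24  …○○○○○○[○]○○○○○○…
t=11: q0 h=23  …○○○○○○[○]●○○○○○…
t=12: q1 h=24  …○○○○○○[●]○○○○○○…
t=13: q1 h=25  …○○○○○○[○]○○○○○○…
t=14: q0 h=24  …○○○○○○[○]●○○○○○…
t=15: q1 h=25  …○○○○○○[●]○○○○○○…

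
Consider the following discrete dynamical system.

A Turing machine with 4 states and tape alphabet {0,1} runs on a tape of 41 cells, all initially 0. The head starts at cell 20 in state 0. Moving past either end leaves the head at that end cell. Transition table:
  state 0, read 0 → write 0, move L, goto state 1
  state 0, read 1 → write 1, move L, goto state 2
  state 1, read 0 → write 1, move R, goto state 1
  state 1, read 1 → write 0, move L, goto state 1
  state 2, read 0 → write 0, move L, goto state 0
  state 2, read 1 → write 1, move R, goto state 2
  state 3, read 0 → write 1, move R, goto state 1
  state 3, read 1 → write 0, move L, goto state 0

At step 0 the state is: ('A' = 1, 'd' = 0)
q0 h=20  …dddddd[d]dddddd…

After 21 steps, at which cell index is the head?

39

gen 0: q0 h=20  …dddddd[d]dddddd…
gen 1: q1 h=19  …dddddd[d]dddddd…
gen 2: q1 h=20  …dddddA[d]dddddd…
gen 3: q1 h=21  …ddddAA[d]dddddd…
gen 4: q1 h=22  …dddAAA[d]dddddd…
gen 5: q1 h=23  …ddAAAA[d]dddddd…
gen 6: q1 h=24  …dAAAAA[d]dddddd…
gen 7: q1 h=25  …AAAAAA[d]dddddd…
gen 8: q1 h=26  …AAAAAA[d]dddddd…
gen 9: q1 h=27  …AAAAAA[d]dddddd…
gen 10: q1 h=28  …AAAAAA[d]dddddd…
gen 11: q1 h=29  …AAAAAA[d]dddddd…
gen 12: q1 h=30  …AAAAAA[d]dddddd…
gen 13: q1 h=31  …AAAAAA[d]dddddd…
gen 14: q1 h=32  …AAAAAA[d]dddddd…
gen 15: q1 h=33  …AAAAAA[d]dddddd…
gen 16: q1 h=34  …AAAAAA[d]dddddd|
gen 17: q1 h=35  …AAAAAA[d]ddddd|
gen 18: q1 h=36  …AAAAAA[d]dddd|
gen 19: q1 h=37  …AAAAAA[d]ddd|
gen 20: q1 h=38  …AAAAAA[d]dd|
gen 21: q1 h=39  …AAAAAA[d]d|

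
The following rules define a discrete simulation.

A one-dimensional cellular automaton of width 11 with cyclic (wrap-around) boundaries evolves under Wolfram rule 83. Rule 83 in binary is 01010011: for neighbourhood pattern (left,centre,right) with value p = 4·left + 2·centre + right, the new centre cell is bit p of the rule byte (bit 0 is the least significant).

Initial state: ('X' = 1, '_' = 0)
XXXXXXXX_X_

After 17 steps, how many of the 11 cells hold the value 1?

1

[0] XXXXXXXX_X_
[1] _______X___
[2] XXXXXXX_XXX
[3] ______X____
[4] XXXXXX_XXXX
[5] _____X_____
[6] XXXXX_XXXXX
[7] ____X______
[8] XXXX_XXXXXX
[9] ___X_______
[10] XXX_XXXXXXX
[11] __X________
[12] XX_XXXXXXXX
[13] _X_________
[14] X_XXXXXXXXX
[15] X__________
[16] _XXXXXXXXXX
[17] __________X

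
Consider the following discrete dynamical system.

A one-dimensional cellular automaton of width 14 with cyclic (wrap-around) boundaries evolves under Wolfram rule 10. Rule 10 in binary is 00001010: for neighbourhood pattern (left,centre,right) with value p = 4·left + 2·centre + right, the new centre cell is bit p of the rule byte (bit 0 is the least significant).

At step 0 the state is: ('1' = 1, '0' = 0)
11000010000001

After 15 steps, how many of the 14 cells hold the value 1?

3

k=0  11000010000001
k=1  00000100000011
k=2  00001000000110
k=3  00010000001100
k=4  00100000011000
k=5  01000000110000
k=6  10000001100000
k=7  00000011000001
k=8  00000110000010
k=9  00001100000100
k=10  00011000001000
k=11  00110000010000
k=12  01100000100000
k=13  11000001000000
k=14  10000010000001
k=15  00000100000011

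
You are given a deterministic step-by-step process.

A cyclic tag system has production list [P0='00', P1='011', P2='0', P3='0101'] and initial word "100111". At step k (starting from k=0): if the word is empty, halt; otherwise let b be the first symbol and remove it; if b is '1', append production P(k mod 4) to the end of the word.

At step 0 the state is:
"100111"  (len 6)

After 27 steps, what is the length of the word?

step 0: "100111"  (len 6)
step 1: "0011100"  (len 7)
step 2: "011100"  (len 6)
step 3: "11100"  (len 5)
step 4: "11000101"  (len 8)
step 5: "100010100"  (len 9)
step 6: "00010100011"  (len 11)
step 7: "0010100011"  (len 10)
step 8: "010100011"  (len 9)
step 9: "10100011"  (len 8)
step 10: "0100011011"  (len 10)
step 11: "100011011"  (len 9)
step 12: "000110110101"  (len 12)
step 13: "00110110101"  (len 11)
step 14: "0110110101"  (len 10)
step 15: "110110101"  (len 9)
step 16: "101101010101"  (len 12)
step 17: "0110101010100"  (len 13)
step 18: "110101010100"  (len 12)
step 19: "101010101000"  (len 12)
step 20: "010101010000101"  (len 15)
step 21: "10101010000101"  (len 14)
step 22: "0101010000101011"  (len 16)
step 23: "101010000101011"  (len 15)
step 24: "010100001010110101"  (len 18)
step 25: "10100001010110101"  (len 17)
step 26: "0100001010110101011"  (len 19)
step 27: "100001010110101011"  (len 18)

18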